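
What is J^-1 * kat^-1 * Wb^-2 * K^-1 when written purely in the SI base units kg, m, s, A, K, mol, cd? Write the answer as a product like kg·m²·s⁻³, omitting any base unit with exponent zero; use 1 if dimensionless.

kg⁻³·m⁻⁶·s⁷·A²·K⁻¹·mol⁻¹

J = N·m (work = force × distance),
    = kg·m²·s⁻².
So J⁻¹ = kg⁻¹·m⁻²·s².
kat = mol/s = s⁻¹·mol (catalytic activity).
So kat⁻¹ = s·mol⁻¹.
Wb = V·s (flux: a volt is a weber per second),
    = kg·m²·s⁻²·A⁻¹.
So Wb⁻² = kg⁻²·m⁻⁴·s⁴·A².
Combining: J⁻¹·kat⁻¹·Wb⁻²·K⁻¹ = (kg⁻¹·m⁻²·s²) · (s·mol⁻¹) · (kg⁻²·m⁻⁴·s⁴·A²) · K⁻¹ = kg⁻³·m⁻⁶·s⁷·A²·K⁻¹·mol⁻¹.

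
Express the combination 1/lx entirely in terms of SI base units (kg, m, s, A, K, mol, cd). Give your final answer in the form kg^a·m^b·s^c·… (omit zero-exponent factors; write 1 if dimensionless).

m²·cd⁻¹

lx = lm/m² (illuminance = luminous flux per area),
    = m⁻²·cd.
So lx⁻¹ = m²·cd⁻¹.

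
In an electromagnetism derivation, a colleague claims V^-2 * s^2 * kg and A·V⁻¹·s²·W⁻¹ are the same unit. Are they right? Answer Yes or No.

Left side:
  V = kg·m²·s⁻³·A⁻¹.
  So V⁻² = kg⁻²·m⁻⁴·s⁶·A².
  Combining: V⁻²·s²·kg = (kg⁻²·m⁻⁴·s⁶·A²) · s² · kg = kg⁻¹·m⁻⁴·s⁸·A².
Right side:
  V = W/A (potential = power per current),
      = kg·m²·s⁻³·A⁻¹.
  So V⁻¹ = kg⁻¹·m⁻²·s³·A.
  W = J/s (power = energy per time),
      = kg·m²·s⁻³.
  So W⁻¹ = kg⁻¹·m⁻²·s³.
  Combining: A·V⁻¹·s²·W⁻¹ = A · (kg⁻¹·m⁻²·s³·A) · s² · (kg⁻¹·m⁻²·s³) = kg⁻²·m⁻⁴·s⁸·A².
Left is kg⁻¹·m⁻⁴·s⁸·A²; right is kg⁻²·m⁻⁴·s⁸·A² — different.

No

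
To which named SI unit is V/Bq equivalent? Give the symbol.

Wb

Bq = 1/s = s⁻¹ (activity is decays per second).
So Bq⁻¹ = s.
V = W/A (potential = power per current),
    = kg·m²·s⁻³·A⁻¹.
Combining: Bq⁻¹·V = s · (kg·m²·s⁻³·A⁻¹) = kg·m²·s⁻²·A⁻¹.
kg·m²·s⁻²·A⁻¹ is the base-SI form of the weber.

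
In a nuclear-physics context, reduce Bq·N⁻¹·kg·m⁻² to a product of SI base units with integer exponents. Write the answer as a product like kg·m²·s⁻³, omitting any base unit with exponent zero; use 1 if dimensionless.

Bq = 1/s = s⁻¹ (activity is decays per second).
N = kg·m/s² = kg·m·s⁻² (force = mass × acceleration).
So N⁻¹ = kg⁻¹·m⁻¹·s².
Combining: Bq·N⁻¹·kg·m⁻² = s⁻¹ · (kg⁻¹·m⁻¹·s²) · kg · m⁻² = m⁻³·s.

m⁻³·s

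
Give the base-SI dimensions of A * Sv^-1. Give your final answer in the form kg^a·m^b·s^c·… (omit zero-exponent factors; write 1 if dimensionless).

Sv = m²·s⁻².
So Sv⁻¹ = m⁻²·s².
Combining: A·Sv⁻¹ = A · (m⁻²·s²) = m⁻²·s²·A.

m⁻²·s²·A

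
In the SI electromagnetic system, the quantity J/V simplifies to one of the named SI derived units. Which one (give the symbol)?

C

V = kg·m²·s⁻³·A⁻¹.
So V⁻¹ = kg⁻¹·m⁻²·s³·A.
J = kg·m²·s⁻².
Combining: V⁻¹·J = (kg⁻¹·m⁻²·s³·A) · (kg·m²·s⁻²) = s·A.
s·A is the base-SI form of the coulomb.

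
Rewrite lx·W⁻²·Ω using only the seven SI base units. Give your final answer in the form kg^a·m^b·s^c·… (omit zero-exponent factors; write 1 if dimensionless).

kg⁻¹·m⁻⁴·s³·A⁻²·cd

lx = lm/m² (illuminance = luminous flux per area),
    = m⁻²·cd.
W = J/s (power = energy per time),
    = kg·m²·s⁻³.
So W⁻² = kg⁻²·m⁻⁴·s⁶.
Ω = V/A (resistance = voltage per current),
    = kg·m²·s⁻³·A⁻².
Combining: lx·W⁻²·Ω = (m⁻²·cd) · (kg⁻²·m⁻⁴·s⁶) · (kg·m²·s⁻³·A⁻²) = kg⁻¹·m⁻⁴·s³·A⁻²·cd.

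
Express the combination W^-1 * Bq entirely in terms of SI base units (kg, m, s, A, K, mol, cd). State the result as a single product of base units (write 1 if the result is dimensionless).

kg⁻¹·m⁻²·s²

W = J/s (power = energy per time),
    = kg·m²·s⁻³.
So W⁻¹ = kg⁻¹·m⁻²·s³.
Bq = 1/s = s⁻¹ (activity is decays per second).
Combining: W⁻¹·Bq = (kg⁻¹·m⁻²·s³) · s⁻¹ = kg⁻¹·m⁻²·s².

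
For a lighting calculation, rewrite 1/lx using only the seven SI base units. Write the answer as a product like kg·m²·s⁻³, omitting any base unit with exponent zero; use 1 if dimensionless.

m²·cd⁻¹

lx = lm/m² (illuminance = luminous flux per area),
    = m⁻²·cd.
So lx⁻¹ = m²·cd⁻¹.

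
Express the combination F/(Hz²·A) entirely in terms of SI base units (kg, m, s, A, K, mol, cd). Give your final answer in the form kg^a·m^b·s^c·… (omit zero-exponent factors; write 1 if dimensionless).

kg⁻¹·m⁻²·s⁶·A

Hz = 1/s = s⁻¹ (frequency is cycles per second).
So Hz⁻² = s².
F = C/V (capacitance = charge per voltage),
    = A·s/(kg·m²·s⁻³·A⁻¹) (substituting C and V),
    = kg⁻¹·m⁻²·s⁴·A².
Combining: Hz⁻²·A⁻¹·F = s² · A⁻¹ · (kg⁻¹·m⁻²·s⁴·A²) = kg⁻¹·m⁻²·s⁶·A.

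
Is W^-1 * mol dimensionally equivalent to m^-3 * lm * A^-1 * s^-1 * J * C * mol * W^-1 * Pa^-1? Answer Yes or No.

No

Left side:
  W = J/s (power = energy per time),
      = kg·m²·s⁻³.
  So W⁻¹ = kg⁻¹·m⁻²·s³.
  Combining: W⁻¹·mol = (kg⁻¹·m⁻²·s³) · mol = kg⁻¹·m⁻²·s³·mol.
Right side:
  lm = cd.
  J = kg·m²·s⁻².
  C = s·A.
  W = kg·m²·s⁻³.
  So W⁻¹ = kg⁻¹·m⁻²·s³.
  Pa = kg·m⁻¹·s⁻².
  So Pa⁻¹ = kg⁻¹·m·s².
  Combining: m⁻³·lm·A⁻¹·s⁻¹·J·C·mol·W⁻¹·Pa⁻¹ = m⁻³ · cd · A⁻¹ · s⁻¹ · (kg·m²·s⁻²) · (s·A) · mol · (kg⁻¹·m⁻²·s³) · (kg⁻¹·m·s²) = kg⁻¹·m⁻²·s³·mol·cd.
Left is kg⁻¹·m⁻²·s³·mol; right is kg⁻¹·m⁻²·s³·mol·cd — different.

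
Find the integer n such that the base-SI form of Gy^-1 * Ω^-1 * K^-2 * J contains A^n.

2

Gy = m²·s⁻².
So Gy⁻¹ = m⁻²·s².
Ω = kg·m²·s⁻³·A⁻².
So Ω⁻¹ = kg⁻¹·m⁻²·s³·A².
J = kg·m²·s⁻².
Combining: Gy⁻¹·Ω⁻¹·K⁻²·J = (m⁻²·s²) · (kg⁻¹·m⁻²·s³·A²) · K⁻² · (kg·m²·s⁻²) = m⁻²·s³·A²·K⁻².
The exponent of A is 2.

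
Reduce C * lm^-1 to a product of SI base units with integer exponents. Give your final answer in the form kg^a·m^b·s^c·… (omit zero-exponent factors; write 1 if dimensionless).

s·A·cd⁻¹

C = A·s = s·A (charge = current × time).
lm = cd·sr = cd (luminous flux; sr is dimensionless).
So lm⁻¹ = cd⁻¹.
Combining: C·lm⁻¹ = (s·A) · cd⁻¹ = s·A·cd⁻¹.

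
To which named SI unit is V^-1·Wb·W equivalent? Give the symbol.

J

V = W/A (potential = power per current),
    = kg·m²·s⁻³·A⁻¹.
So V⁻¹ = kg⁻¹·m⁻²·s³·A.
Wb = V·s (flux: a volt is a weber per second),
    = kg·m²·s⁻²·A⁻¹.
W = J/s (power = energy per time),
    = kg·m²·s⁻³.
Combining: V⁻¹·Wb·W = (kg⁻¹·m⁻²·s³·A) · (kg·m²·s⁻²·A⁻¹) · (kg·m²·s⁻³) = kg·m²·s⁻².
kg·m²·s⁻² is the base-SI form of the joule.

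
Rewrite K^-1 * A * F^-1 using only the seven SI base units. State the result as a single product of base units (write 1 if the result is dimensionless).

kg·m²·s⁻⁴·A⁻¹·K⁻¹

F = kg⁻¹·m⁻²·s⁴·A².
So F⁻¹ = kg·m²·s⁻⁴·A⁻².
Combining: K⁻¹·A·F⁻¹ = K⁻¹ · A · (kg·m²·s⁻⁴·A⁻²) = kg·m²·s⁻⁴·A⁻¹·K⁻¹.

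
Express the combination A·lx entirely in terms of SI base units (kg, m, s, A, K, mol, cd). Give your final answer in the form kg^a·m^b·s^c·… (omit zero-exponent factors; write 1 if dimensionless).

lx = lm/m² (illuminance = luminous flux per area),
    = m⁻²·cd.
Combining: A·lx = A · (m⁻²·cd) = m⁻²·A·cd.

m⁻²·A·cd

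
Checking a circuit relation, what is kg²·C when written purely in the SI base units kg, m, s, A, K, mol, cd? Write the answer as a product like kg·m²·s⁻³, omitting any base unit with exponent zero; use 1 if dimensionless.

kg²·s·A

C = A·s = s·A (charge = current × time).
Combining: kg²·C = kg² · (s·A) = kg²·s·A.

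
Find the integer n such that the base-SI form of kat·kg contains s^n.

-1

kat = mol/s = s⁻¹·mol (catalytic activity).
Combining: kat·kg = (s⁻¹·mol) · kg = kg·s⁻¹·mol.
The exponent of s is -1.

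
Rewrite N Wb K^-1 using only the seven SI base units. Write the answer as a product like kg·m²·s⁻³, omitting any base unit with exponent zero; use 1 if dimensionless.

N = kg·m/s² = kg·m·s⁻² (force = mass × acceleration).
Wb = V·s (flux: a volt is a weber per second),
    = kg·m²·s⁻²·A⁻¹.
Combining: N·Wb·K⁻¹ = (kg·m·s⁻²) · (kg·m²·s⁻²·A⁻¹) · K⁻¹ = kg²·m³·s⁻⁴·A⁻¹·K⁻¹.

kg²·m³·s⁻⁴·A⁻¹·K⁻¹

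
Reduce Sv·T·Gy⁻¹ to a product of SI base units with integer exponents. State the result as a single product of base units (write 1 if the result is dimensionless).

kg·s⁻²·A⁻¹

Sv = J/kg (equivalent dose = energy per mass),
    = m²·s⁻².
T = Wb/m² (flux density = flux per area),
    = kg·s⁻²·A⁻¹.
Gy = J/kg (absorbed dose = energy per mass),
    = m²·s⁻².
So Gy⁻¹ = m⁻²·s².
Combining: Sv·T·Gy⁻¹ = (m²·s⁻²) · (kg·s⁻²·A⁻¹) · (m⁻²·s²) = kg·s⁻²·A⁻¹.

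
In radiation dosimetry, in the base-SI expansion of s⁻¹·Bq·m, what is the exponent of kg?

Bq = s⁻¹.
Combining: s⁻¹·Bq·m = s⁻¹ · s⁻¹ · m = m·s⁻².
The exponent of kg is 0.

0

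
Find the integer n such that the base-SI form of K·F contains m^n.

-2

F = C/V (capacitance = charge per voltage),
    = A·s/(kg·m²·s⁻³·A⁻¹) (substituting C and V),
    = kg⁻¹·m⁻²·s⁴·A².
Combining: K·F = K · (kg⁻¹·m⁻²·s⁴·A²) = kg⁻¹·m⁻²·s⁴·A²·K.
The exponent of m is -2.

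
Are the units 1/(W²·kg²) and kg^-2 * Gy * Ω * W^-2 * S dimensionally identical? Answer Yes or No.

Left side:
  W = J/s (power = energy per time),
      = kg·m²·s⁻³.
  So W⁻² = kg⁻²·m⁻⁴·s⁶.
  Combining: W⁻²·kg⁻² = (kg⁻²·m⁻⁴·s⁶) · kg⁻² = kg⁻⁴·m⁻⁴·s⁶.
Right side:
  Gy = J/kg (absorbed dose = energy per mass),
      = m²·s⁻².
  Ω = V/A (resistance = voltage per current),
      = kg·m²·s⁻³·A⁻².
  W = J/s (power = energy per time),
      = kg·m²·s⁻³.
  So W⁻² = kg⁻²·m⁻⁴·s⁶.
  S = 1/Ω (conductance is reciprocal resistance),
      = kg⁻¹·m⁻²·s³·A².
  Combining: kg⁻²·Gy·Ω·W⁻²·S = kg⁻² · (m²·s⁻²) · (kg·m²·s⁻³·A⁻²) · (kg⁻²·m⁻⁴·s⁶) · (kg⁻¹·m⁻²·s³·A²) = kg⁻⁴·m⁻²·s⁴.
Left is kg⁻⁴·m⁻⁴·s⁶; right is kg⁻⁴·m⁻²·s⁴ — different.

No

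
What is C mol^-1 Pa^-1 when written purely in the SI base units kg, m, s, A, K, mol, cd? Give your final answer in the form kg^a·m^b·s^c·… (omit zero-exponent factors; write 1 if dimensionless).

C = s·A.
Pa = kg·m⁻¹·s⁻².
So Pa⁻¹ = kg⁻¹·m·s².
Combining: C·mol⁻¹·Pa⁻¹ = (s·A) · mol⁻¹ · (kg⁻¹·m·s²) = kg⁻¹·m·s³·A·mol⁻¹.

kg⁻¹·m·s³·A·mol⁻¹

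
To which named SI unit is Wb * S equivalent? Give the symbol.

Wb = kg·m²·s⁻²·A⁻¹.
S = kg⁻¹·m⁻²·s³·A².
Combining: Wb·S = (kg·m²·s⁻²·A⁻¹) · (kg⁻¹·m⁻²·s³·A²) = s·A.
s·A is the base-SI form of the coulomb.

C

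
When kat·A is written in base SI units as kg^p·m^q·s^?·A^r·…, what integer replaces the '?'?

kat = mol/s = s⁻¹·mol (catalytic activity).
Combining: kat·A = (s⁻¹·mol) · A = s⁻¹·A·mol.
The exponent of s is -1.

-1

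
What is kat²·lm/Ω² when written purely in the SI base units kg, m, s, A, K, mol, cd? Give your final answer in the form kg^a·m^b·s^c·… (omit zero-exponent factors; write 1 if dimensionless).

kg⁻²·m⁻⁴·s⁴·A⁴·mol²·cd

Ω = kg·m²·s⁻³·A⁻².
So Ω⁻² = kg⁻²·m⁻⁴·s⁶·A⁴.
kat = s⁻¹·mol.
So kat² = s⁻²·mol².
lm = cd.
Combining: Ω⁻²·kat²·lm = (kg⁻²·m⁻⁴·s⁶·A⁴) · (s⁻²·mol²) · cd = kg⁻²·m⁻⁴·s⁴·A⁴·mol²·cd.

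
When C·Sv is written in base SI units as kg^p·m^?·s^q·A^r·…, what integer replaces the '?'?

2

C = s·A.
Sv = m²·s⁻².
Combining: C·Sv = (s·A) · (m²·s⁻²) = m²·s⁻¹·A.
The exponent of m is 2.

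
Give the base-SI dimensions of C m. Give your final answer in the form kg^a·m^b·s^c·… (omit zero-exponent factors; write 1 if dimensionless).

m·s·A

C = A·s = s·A (charge = current × time).
Combining: C·m = (s·A) · m = m·s·A.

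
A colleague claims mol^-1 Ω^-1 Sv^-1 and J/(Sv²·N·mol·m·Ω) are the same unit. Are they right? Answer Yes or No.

No

Left side:
  Ω = V/A (resistance = voltage per current),
      = kg·m²·s⁻³·A⁻².
  So Ω⁻¹ = kg⁻¹·m⁻²·s³·A².
  Sv = J/kg (equivalent dose = energy per mass),
      = m²·s⁻².
  So Sv⁻¹ = m⁻²·s².
  Combining: mol⁻¹·Ω⁻¹·Sv⁻¹ = mol⁻¹ · (kg⁻¹·m⁻²·s³·A²) · (m⁻²·s²) = kg⁻¹·m⁻⁴·s⁵·A²·mol⁻¹.
Right side:
  Sv = J/kg (equivalent dose = energy per mass),
      = m²·s⁻².
  So Sv⁻² = m⁻⁴·s⁴.
  J = N·m (work = force × distance),
      = kg·m²·s⁻².
  N = kg·m/s² = kg·m·s⁻² (force = mass × acceleration).
  So N⁻¹ = kg⁻¹·m⁻¹·s².
  Ω = V/A (resistance = voltage per current),
      = kg·m²·s⁻³·A⁻².
  So Ω⁻¹ = kg⁻¹·m⁻²·s³·A².
  Combining: Sv⁻²·J·N⁻¹·mol⁻¹·m⁻¹·Ω⁻¹ = (m⁻⁴·s⁴) · (kg·m²·s⁻²) · (kg⁻¹·m⁻¹·s²) · mol⁻¹ · m⁻¹ · (kg⁻¹·m⁻²·s³·A²) = kg⁻¹·m⁻⁶·s⁷·A²·mol⁻¹.
Left is kg⁻¹·m⁻⁴·s⁵·A²·mol⁻¹; right is kg⁻¹·m⁻⁶·s⁷·A²·mol⁻¹ — different.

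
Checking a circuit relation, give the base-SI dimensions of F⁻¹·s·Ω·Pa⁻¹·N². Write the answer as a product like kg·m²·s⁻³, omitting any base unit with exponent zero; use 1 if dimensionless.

kg³·m⁷·s⁻⁸·A⁻⁴

F = C/V (capacitance = charge per voltage),
    = A·s/(kg·m²·s⁻³·A⁻¹) (substituting C and V),
    = kg⁻¹·m⁻²·s⁴·A².
So F⁻¹ = kg·m²·s⁻⁴·A⁻².
Ω = V/A (resistance = voltage per current),
    = kg·m²·s⁻³·A⁻².
Pa = N/m² (pressure = force per area),
    = kg·m⁻¹·s⁻².
So Pa⁻¹ = kg⁻¹·m·s².
N = kg·m/s² = kg·m·s⁻² (force = mass × acceleration).
So N² = kg²·m²·s⁻⁴.
Combining: F⁻¹·s·Ω·Pa⁻¹·N² = (kg·m²·s⁻⁴·A⁻²) · s · (kg·m²·s⁻³·A⁻²) · (kg⁻¹·m·s²) · (kg²·m²·s⁻⁴) = kg³·m⁷·s⁻⁸·A⁻⁴.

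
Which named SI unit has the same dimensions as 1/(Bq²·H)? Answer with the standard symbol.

Bq = 1/s = s⁻¹ (activity is decays per second).
So Bq⁻² = s².
H = Wb/A (inductance = flux per current),
    = kg·m²·s⁻²·A⁻².
So H⁻¹ = kg⁻¹·m⁻²·s²·A².
Combining: Bq⁻²·H⁻¹ = s² · (kg⁻¹·m⁻²·s²·A²) = kg⁻¹·m⁻²·s⁴·A².
kg⁻¹·m⁻²·s⁴·A² is the base-SI form of the farad.

F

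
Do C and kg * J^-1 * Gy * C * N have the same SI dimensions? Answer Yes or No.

Left side:
  C = A·s = s·A (charge = current × time).
Right side:
  J = N·m (work = force × distance),
      = kg·m²·s⁻².
  So J⁻¹ = kg⁻¹·m⁻²·s².
  Gy = J/kg (absorbed dose = energy per mass),
      = m²·s⁻².
  C = A·s = s·A (charge = current × time).
  N = kg·m/s² = kg·m·s⁻² (force = mass × acceleration).
  Combining: kg·J⁻¹·Gy·C·N = kg · (kg⁻¹·m⁻²·s²) · (m²·s⁻²) · (s·A) · (kg·m·s⁻²) = kg·m·s⁻¹·A.
Left is s·A; right is kg·m·s⁻¹·A — different.

No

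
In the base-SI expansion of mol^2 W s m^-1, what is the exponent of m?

W = J/s (power = energy per time),
    = kg·m²·s⁻³.
Combining: mol²·W·s·m⁻¹ = mol² · (kg·m²·s⁻³) · s · m⁻¹ = kg·m·s⁻²·mol².
The exponent of m is 1.

1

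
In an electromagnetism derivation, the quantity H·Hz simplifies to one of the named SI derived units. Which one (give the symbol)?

H = Wb/A (inductance = flux per current),
    = kg·m²·s⁻²·A⁻².
Hz = 1/s = s⁻¹ (frequency is cycles per second).
Combining: H·Hz = (kg·m²·s⁻²·A⁻²) · s⁻¹ = kg·m²·s⁻³·A⁻².
kg·m²·s⁻³·A⁻² is the base-SI form of the ohm.

Ω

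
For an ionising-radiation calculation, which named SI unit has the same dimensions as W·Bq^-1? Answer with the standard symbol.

W = kg·m²·s⁻³.
Bq = s⁻¹.
So Bq⁻¹ = s.
Combining: W·Bq⁻¹ = (kg·m²·s⁻³) · s = kg·m²·s⁻².
kg·m²·s⁻² is the base-SI form of the joule.

J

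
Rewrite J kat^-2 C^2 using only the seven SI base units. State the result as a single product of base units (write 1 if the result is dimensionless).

kg·m²·s²·A²·mol⁻²

J = N·m (work = force × distance),
    = kg·m²·s⁻².
kat = mol/s = s⁻¹·mol (catalytic activity).
So kat⁻² = s²·mol⁻².
C = A·s = s·A (charge = current × time).
So C² = s²·A².
Combining: J·kat⁻²·C² = (kg·m²·s⁻²) · (s²·mol⁻²) · (s²·A²) = kg·m²·s²·A²·mol⁻².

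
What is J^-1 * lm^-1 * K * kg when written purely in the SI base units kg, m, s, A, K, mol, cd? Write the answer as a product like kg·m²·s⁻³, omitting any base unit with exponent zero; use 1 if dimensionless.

m⁻²·s²·K·cd⁻¹

J = N·m (work = force × distance),
    = kg·m²·s⁻².
So J⁻¹ = kg⁻¹·m⁻²·s².
lm = cd·sr = cd (luminous flux; sr is dimensionless).
So lm⁻¹ = cd⁻¹.
Combining: J⁻¹·lm⁻¹·K·kg = (kg⁻¹·m⁻²·s²) · cd⁻¹ · K · kg = m⁻²·s²·K·cd⁻¹.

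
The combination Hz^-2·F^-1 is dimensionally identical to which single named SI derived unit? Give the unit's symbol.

Hz = 1/s = s⁻¹ (frequency is cycles per second).
So Hz⁻² = s².
F = C/V (capacitance = charge per voltage),
    = A·s/(kg·m²·s⁻³·A⁻¹) (substituting C and V),
    = kg⁻¹·m⁻²·s⁴·A².
So F⁻¹ = kg·m²·s⁻⁴·A⁻².
Combining: Hz⁻²·F⁻¹ = s² · (kg·m²·s⁻⁴·A⁻²) = kg·m²·s⁻²·A⁻².
kg·m²·s⁻²·A⁻² is the base-SI form of the henry.

H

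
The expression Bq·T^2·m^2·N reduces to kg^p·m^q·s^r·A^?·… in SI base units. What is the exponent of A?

Bq = 1/s = s⁻¹ (activity is decays per second).
T = Wb/m² (flux density = flux per area),
    = kg·s⁻²·A⁻¹.
So T² = kg²·s⁻⁴·A⁻².
N = kg·m/s² = kg·m·s⁻² (force = mass × acceleration).
Combining: Bq·T²·m²·N = s⁻¹ · (kg²·s⁻⁴·A⁻²) · m² · (kg·m·s⁻²) = kg³·m³·s⁻⁷·A⁻².
The exponent of A is -2.

-2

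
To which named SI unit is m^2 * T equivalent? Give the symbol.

T = kg·s⁻²·A⁻¹.
Combining: m²·T = m² · (kg·s⁻²·A⁻¹) = kg·m²·s⁻²·A⁻¹.
kg·m²·s⁻²·A⁻¹ is the base-SI form of the weber.

Wb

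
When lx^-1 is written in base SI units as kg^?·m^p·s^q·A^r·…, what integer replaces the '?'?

0

lx = m⁻²·cd.
So lx⁻¹ = m²·cd⁻¹.
The exponent of kg is 0.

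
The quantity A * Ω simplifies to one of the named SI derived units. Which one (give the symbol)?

Ω = kg·m²·s⁻³·A⁻².
Combining: A·Ω = A · (kg·m²·s⁻³·A⁻²) = kg·m²·s⁻³·A⁻¹.
kg·m²·s⁻³·A⁻¹ is the base-SI form of the volt.

V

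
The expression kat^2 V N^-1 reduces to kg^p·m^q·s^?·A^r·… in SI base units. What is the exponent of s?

-3

kat = mol/s = s⁻¹·mol (catalytic activity).
So kat² = s⁻²·mol².
V = W/A (potential = power per current),
    = kg·m²·s⁻³·A⁻¹.
N = kg·m/s² = kg·m·s⁻² (force = mass × acceleration).
So N⁻¹ = kg⁻¹·m⁻¹·s².
Combining: kat²·V·N⁻¹ = (s⁻²·mol²) · (kg·m²·s⁻³·A⁻¹) · (kg⁻¹·m⁻¹·s²) = m·s⁻³·A⁻¹·mol².
The exponent of s is -3.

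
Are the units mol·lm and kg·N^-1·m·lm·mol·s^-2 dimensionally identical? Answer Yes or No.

Yes

Left side:
  lm = cd.
  Combining: mol·lm = mol · cd = mol·cd.
Right side:
  N = kg·m·s⁻².
  So N⁻¹ = kg⁻¹·m⁻¹·s².
  lm = cd.
  Combining: kg·N⁻¹·m·lm·mol·s⁻² = kg · (kg⁻¹·m⁻¹·s²) · m · cd · mol · s⁻² = mol·cd.
Both reduce to mol·cd.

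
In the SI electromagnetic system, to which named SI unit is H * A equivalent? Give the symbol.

H = Wb/A (inductance = flux per current),
    = kg·m²·s⁻²·A⁻².
Combining: H·A = (kg·m²·s⁻²·A⁻²) · A = kg·m²·s⁻²·A⁻¹.
kg·m²·s⁻²·A⁻¹ is the base-SI form of the weber.

Wb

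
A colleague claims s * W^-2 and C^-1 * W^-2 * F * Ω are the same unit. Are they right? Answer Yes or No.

Left side:
  W = kg·m²·s⁻³.
  So W⁻² = kg⁻²·m⁻⁴·s⁶.
  Combining: s·W⁻² = s · (kg⁻²·m⁻⁴·s⁶) = kg⁻²·m⁻⁴·s⁷.
Right side:
  C = A·s = s·A (charge = current × time).
  So C⁻¹ = s⁻¹·A⁻¹.
  W = J/s (power = energy per time),
      = kg·m²·s⁻³.
  So W⁻² = kg⁻²·m⁻⁴·s⁶.
  F = C/V (capacitance = charge per voltage),
      = A·s/(kg·m²·s⁻³·A⁻¹) (substituting C and V),
      = kg⁻¹·m⁻²·s⁴·A².
  Ω = V/A (resistance = voltage per current),
      = kg·m²·s⁻³·A⁻².
  Combining: C⁻¹·W⁻²·F·Ω = (s⁻¹·A⁻¹) · (kg⁻²·m⁻⁴·s⁶) · (kg⁻¹·m⁻²·s⁴·A²) · (kg·m²·s⁻³·A⁻²) = kg⁻²·m⁻⁴·s⁶·A⁻¹.
Left is kg⁻²·m⁻⁴·s⁷; right is kg⁻²·m⁻⁴·s⁶·A⁻¹ — different.

No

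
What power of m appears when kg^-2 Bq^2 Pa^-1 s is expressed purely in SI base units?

1

Bq = s⁻¹.
So Bq² = s⁻².
Pa = kg·m⁻¹·s⁻².
So Pa⁻¹ = kg⁻¹·m·s².
Combining: kg⁻²·Bq²·Pa⁻¹·s = kg⁻² · s⁻² · (kg⁻¹·m·s²) · s = kg⁻³·m·s.
The exponent of m is 1.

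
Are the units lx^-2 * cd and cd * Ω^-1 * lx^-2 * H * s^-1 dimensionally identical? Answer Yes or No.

Yes

Left side:
  lx = lm/m² (illuminance = luminous flux per area),
      = m⁻²·cd.
  So lx⁻² = m⁴·cd⁻².
  Combining: lx⁻²·cd = (m⁴·cd⁻²) · cd = m⁴·cd⁻¹.
Right side:
  Ω = V/A (resistance = voltage per current),
      = kg·m²·s⁻³·A⁻².
  So Ω⁻¹ = kg⁻¹·m⁻²·s³·A².
  lx = lm/m² (illuminance = luminous flux per area),
      = m⁻²·cd.
  So lx⁻² = m⁴·cd⁻².
  H = Wb/A (inductance = flux per current),
      = kg·m²·s⁻²·A⁻².
  Combining: cd·Ω⁻¹·lx⁻²·H·s⁻¹ = cd · (kg⁻¹·m⁻²·s³·A²) · (m⁴·cd⁻²) · (kg·m²·s⁻²·A⁻²) · s⁻¹ = m⁴·cd⁻¹.
Both reduce to m⁴·cd⁻¹.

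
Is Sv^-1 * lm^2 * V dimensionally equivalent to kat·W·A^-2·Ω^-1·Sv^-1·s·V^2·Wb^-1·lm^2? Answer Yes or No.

Left side:
  Sv = m²·s⁻².
  So Sv⁻¹ = m⁻²·s².
  lm = cd.
  So lm² = cd².
  V = kg·m²·s⁻³·A⁻¹.
  Combining: Sv⁻¹·lm²·V = (m⁻²·s²) · cd² · (kg·m²·s⁻³·A⁻¹) = kg·s⁻¹·A⁻¹·cd².
Right side:
  kat = s⁻¹·mol.
  W = kg·m²·s⁻³.
  Ω = kg·m²·s⁻³·A⁻².
  So Ω⁻¹ = kg⁻¹·m⁻²·s³·A².
  Sv = m²·s⁻².
  So Sv⁻¹ = m⁻²·s².
  V = kg·m²·s⁻³·A⁻¹.
  So V² = kg²·m⁴·s⁻⁶·A⁻².
  Wb = kg·m²·s⁻²·A⁻¹.
  So Wb⁻¹ = kg⁻¹·m⁻²·s²·A.
  lm = cd.
  So lm² = cd².
  Combining: kat·W·A⁻²·Ω⁻¹·Sv⁻¹·s·V²·Wb⁻¹·lm² = (s⁻¹·mol) · (kg·m²·s⁻³) · A⁻² · (kg⁻¹·m⁻²·s³·A²) · (m⁻²·s²) · s · (kg²·m⁴·s⁻⁶·A⁻²) · (kg⁻¹·m⁻²·s²·A) · cd² = kg·s⁻²·A⁻¹·mol·cd².
Left is kg·s⁻¹·A⁻¹·cd²; right is kg·s⁻²·A⁻¹·mol·cd² — different.

No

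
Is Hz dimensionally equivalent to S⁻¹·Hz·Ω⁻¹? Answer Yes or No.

Yes

Left side:
  Hz = 1/s = s⁻¹ (frequency is cycles per second).
Right side:
  S = 1/Ω (conductance is reciprocal resistance),
      = kg⁻¹·m⁻²·s³·A².
  So S⁻¹ = kg·m²·s⁻³·A⁻².
  Hz = 1/s = s⁻¹ (frequency is cycles per second).
  Ω = V/A (resistance = voltage per current),
      = kg·m²·s⁻³·A⁻².
  So Ω⁻¹ = kg⁻¹·m⁻²·s³·A².
  Combining: S⁻¹·Hz·Ω⁻¹ = (kg·m²·s⁻³·A⁻²) · s⁻¹ · (kg⁻¹·m⁻²·s³·A²) = s⁻¹.
Both reduce to s⁻¹.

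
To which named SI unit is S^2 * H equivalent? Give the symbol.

F

S = 1/Ω (conductance is reciprocal resistance),
    = kg⁻¹·m⁻²·s³·A².
So S² = kg⁻²·m⁻⁴·s⁶·A⁴.
H = Wb/A (inductance = flux per current),
    = kg·m²·s⁻²·A⁻².
Combining: S²·H = (kg⁻²·m⁻⁴·s⁶·A⁴) · (kg·m²·s⁻²·A⁻²) = kg⁻¹·m⁻²·s⁴·A².
kg⁻¹·m⁻²·s⁴·A² is the base-SI form of the farad.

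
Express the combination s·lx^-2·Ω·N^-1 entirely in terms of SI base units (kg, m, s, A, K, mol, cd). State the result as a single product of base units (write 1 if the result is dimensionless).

lx = lm/m² (illuminance = luminous flux per area),
    = m⁻²·cd.
So lx⁻² = m⁴·cd⁻².
Ω = V/A (resistance = voltage per current),
    = kg·m²·s⁻³·A⁻².
N = kg·m/s² = kg·m·s⁻² (force = mass × acceleration).
So N⁻¹ = kg⁻¹·m⁻¹·s².
Combining: s·lx⁻²·Ω·N⁻¹ = s · (m⁴·cd⁻²) · (kg·m²·s⁻³·A⁻²) · (kg⁻¹·m⁻¹·s²) = m⁵·A⁻²·cd⁻².

m⁵·A⁻²·cd⁻²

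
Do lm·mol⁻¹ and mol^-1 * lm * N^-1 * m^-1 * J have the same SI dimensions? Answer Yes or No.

Left side:
  lm = cd·sr = cd (luminous flux; sr is dimensionless).
  Combining: lm·mol⁻¹ = cd · mol⁻¹ = mol⁻¹·cd.
Right side:
  lm = cd·sr = cd (luminous flux; sr is dimensionless).
  N = kg·m/s² = kg·m·s⁻² (force = mass × acceleration).
  So N⁻¹ = kg⁻¹·m⁻¹·s².
  J = N·m (work = force × distance),
      = kg·m²·s⁻².
  Combining: mol⁻¹·lm·N⁻¹·m⁻¹·J = mol⁻¹ · cd · (kg⁻¹·m⁻¹·s²) · m⁻¹ · (kg·m²·s⁻²) = mol⁻¹·cd.
Both reduce to mol⁻¹·cd.

Yes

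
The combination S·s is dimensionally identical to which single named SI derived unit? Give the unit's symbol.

F

S = 1/Ω (conductance is reciprocal resistance),
    = kg⁻¹·m⁻²·s³·A².
Combining: S·s = (kg⁻¹·m⁻²·s³·A²) · s = kg⁻¹·m⁻²·s⁴·A².
kg⁻¹·m⁻²·s⁴·A² is the base-SI form of the farad.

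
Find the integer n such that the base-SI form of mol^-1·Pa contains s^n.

Pa = N/m² (pressure = force per area),
    = kg·m⁻¹·s⁻².
Combining: mol⁻¹·Pa = mol⁻¹ · (kg·m⁻¹·s⁻²) = kg·m⁻¹·s⁻²·mol⁻¹.
The exponent of s is -2.

-2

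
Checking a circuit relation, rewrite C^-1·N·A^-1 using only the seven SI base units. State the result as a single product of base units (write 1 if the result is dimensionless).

C = A·s = s·A (charge = current × time).
So C⁻¹ = s⁻¹·A⁻¹.
N = kg·m/s² = kg·m·s⁻² (force = mass × acceleration).
Combining: C⁻¹·N·A⁻¹ = (s⁻¹·A⁻¹) · (kg·m·s⁻²) · A⁻¹ = kg·m·s⁻³·A⁻².

kg·m·s⁻³·A⁻²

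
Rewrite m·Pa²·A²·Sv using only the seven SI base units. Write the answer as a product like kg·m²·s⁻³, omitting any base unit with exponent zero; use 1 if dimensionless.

Pa = N/m² (pressure = force per area),
    = kg·m⁻¹·s⁻².
So Pa² = kg²·m⁻²·s⁻⁴.
Sv = J/kg (equivalent dose = energy per mass),
    = m²·s⁻².
Combining: m·Pa²·A²·Sv = m · (kg²·m⁻²·s⁻⁴) · A² · (m²·s⁻²) = kg²·m·s⁻⁶·A².

kg²·m·s⁻⁶·A²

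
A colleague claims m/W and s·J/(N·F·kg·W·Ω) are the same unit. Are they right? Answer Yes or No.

No

Left side:
  W = kg·m²·s⁻³.
  So W⁻¹ = kg⁻¹·m⁻²·s³.
  Combining: W⁻¹·m = (kg⁻¹·m⁻²·s³) · m = kg⁻¹·m⁻¹·s³.
Right side:
  N = kg·m/s² = kg·m·s⁻² (force = mass × acceleration).
  So N⁻¹ = kg⁻¹·m⁻¹·s².
  F = C/V (capacitance = charge per voltage),
      = A·s/(kg·m²·s⁻³·A⁻¹) (substituting C and V),
      = kg⁻¹·m⁻²·s⁴·A².
  So F⁻¹ = kg·m²·s⁻⁴·A⁻².
  W = J/s (power = energy per time),
      = kg·m²·s⁻³.
  So W⁻¹ = kg⁻¹·m⁻²·s³.
  J = N·m (work = force × distance),
      = kg·m²·s⁻².
  Ω = V/A (resistance = voltage per current),
      = kg·m²·s⁻³·A⁻².
  So Ω⁻¹ = kg⁻¹·m⁻²·s³·A².
  Combining: N⁻¹·F⁻¹·kg⁻¹·s·W⁻¹·J·Ω⁻¹ = (kg⁻¹·m⁻¹·s²) · (kg·m²·s⁻⁴·A⁻²) · kg⁻¹ · s · (kg⁻¹·m⁻²·s³) · (kg·m²·s⁻²) · (kg⁻¹·m⁻²·s³·A²) = kg⁻²·m⁻¹·s³.
Left is kg⁻¹·m⁻¹·s³; right is kg⁻²·m⁻¹·s³ — different.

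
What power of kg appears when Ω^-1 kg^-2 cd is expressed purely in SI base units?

-3

Ω = V/A (resistance = voltage per current),
    = kg·m²·s⁻³·A⁻².
So Ω⁻¹ = kg⁻¹·m⁻²·s³·A².
Combining: Ω⁻¹·kg⁻²·cd = (kg⁻¹·m⁻²·s³·A²) · kg⁻² · cd = kg⁻³·m⁻²·s³·A²·cd.
The exponent of kg is -3.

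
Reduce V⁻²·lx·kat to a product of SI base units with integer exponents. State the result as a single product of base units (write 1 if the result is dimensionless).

kg⁻²·m⁻⁶·s⁵·A²·mol·cd

V = kg·m²·s⁻³·A⁻¹.
So V⁻² = kg⁻²·m⁻⁴·s⁶·A².
lx = m⁻²·cd.
kat = s⁻¹·mol.
Combining: V⁻²·lx·kat = (kg⁻²·m⁻⁴·s⁶·A²) · (m⁻²·cd) · (s⁻¹·mol) = kg⁻²·m⁻⁶·s⁵·A²·mol·cd.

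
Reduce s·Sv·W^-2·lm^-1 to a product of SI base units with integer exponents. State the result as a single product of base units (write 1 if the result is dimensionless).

kg⁻²·m⁻²·s⁵·cd⁻¹

Sv = J/kg (equivalent dose = energy per mass),
    = m²·s⁻².
W = J/s (power = energy per time),
    = kg·m²·s⁻³.
So W⁻² = kg⁻²·m⁻⁴·s⁶.
lm = cd·sr = cd (luminous flux; sr is dimensionless).
So lm⁻¹ = cd⁻¹.
Combining: s·Sv·W⁻²·lm⁻¹ = s · (m²·s⁻²) · (kg⁻²·m⁻⁴·s⁶) · cd⁻¹ = kg⁻²·m⁻²·s⁵·cd⁻¹.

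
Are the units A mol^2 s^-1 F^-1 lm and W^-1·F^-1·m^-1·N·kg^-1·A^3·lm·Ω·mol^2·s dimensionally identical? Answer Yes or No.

Yes

Left side:
  F = C/V (capacitance = charge per voltage),
      = A·s/(kg·m²·s⁻³·A⁻¹) (substituting C and V),
      = kg⁻¹·m⁻²·s⁴·A².
  So F⁻¹ = kg·m²·s⁻⁴·A⁻².
  lm = cd·sr = cd (luminous flux; sr is dimensionless).
  Combining: A·mol²·s⁻¹·F⁻¹·lm = A · mol² · s⁻¹ · (kg·m²·s⁻⁴·A⁻²) · cd = kg·m²·s⁻⁵·A⁻¹·mol²·cd.
Right side:
  W = J/s (power = energy per time),
      = kg·m²·s⁻³.
  So W⁻¹ = kg⁻¹·m⁻²·s³.
  F = C/V (capacitance = charge per voltage),
      = A·s/(kg·m²·s⁻³·A⁻¹) (substituting C and V),
      = kg⁻¹·m⁻²·s⁴·A².
  So F⁻¹ = kg·m²·s⁻⁴·A⁻².
  N = kg·m/s² = kg·m·s⁻² (force = mass × acceleration).
  lm = cd·sr = cd (luminous flux; sr is dimensionless).
  Ω = V/A (resistance = voltage per current),
      = kg·m²·s⁻³·A⁻².
  Combining: W⁻¹·F⁻¹·m⁻¹·N·kg⁻¹·A³·lm·Ω·mol²·s = (kg⁻¹·m⁻²·s³) · (kg·m²·s⁻⁴·A⁻²) · m⁻¹ · (kg·m·s⁻²) · kg⁻¹ · A³ · cd · (kg·m²·s⁻³·A⁻²) · mol² · s = kg·m²·s⁻⁵·A⁻¹·mol²·cd.
Both reduce to kg·m²·s⁻⁵·A⁻¹·mol²·cd.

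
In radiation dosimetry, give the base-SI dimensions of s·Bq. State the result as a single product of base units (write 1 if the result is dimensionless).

1

Bq = 1/s = s⁻¹ (activity is decays per second).
Combining: s·Bq = s · s⁻¹ = 1.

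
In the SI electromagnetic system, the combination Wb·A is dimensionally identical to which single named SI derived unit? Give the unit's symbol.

J

Wb = kg·m²·s⁻²·A⁻¹.
Combining: Wb·A = (kg·m²·s⁻²·A⁻¹) · A = kg·m²·s⁻².
kg·m²·s⁻² is the base-SI form of the joule.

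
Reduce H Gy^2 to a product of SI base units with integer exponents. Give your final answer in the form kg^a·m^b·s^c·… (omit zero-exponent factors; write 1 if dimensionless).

H = Wb/A (inductance = flux per current),
    = kg·m²·s⁻²·A⁻².
Gy = J/kg (absorbed dose = energy per mass),
    = m²·s⁻².
So Gy² = m⁴·s⁻⁴.
Combining: H·Gy² = (kg·m²·s⁻²·A⁻²) · (m⁴·s⁻⁴) = kg·m⁶·s⁻⁶·A⁻².

kg·m⁶·s⁻⁶·A⁻²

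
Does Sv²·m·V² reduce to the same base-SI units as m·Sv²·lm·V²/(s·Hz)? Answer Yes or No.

Left side:
  Sv = J/kg (equivalent dose = energy per mass),
      = m²·s⁻².
  So Sv² = m⁴·s⁻⁴.
  V = W/A (potential = power per current),
      = kg·m²·s⁻³·A⁻¹.
  So V² = kg²·m⁴·s⁻⁶·A⁻².
  Combining: Sv²·m·V² = (m⁴·s⁻⁴) · m · (kg²·m⁴·s⁻⁶·A⁻²) = kg²·m⁹·s⁻¹⁰·A⁻².
Right side:
  Sv = J/kg (equivalent dose = energy per mass),
      = m²·s⁻².
  So Sv² = m⁴·s⁻⁴.
  lm = cd·sr = cd (luminous flux; sr is dimensionless).
  Hz = 1/s = s⁻¹ (frequency is cycles per second).
  So Hz⁻¹ = s.
  V = W/A (potential = power per current),
      = kg·m²·s⁻³·A⁻¹.
  So V² = kg²·m⁴·s⁻⁶·A⁻².
  Combining: s⁻¹·m·Sv²·lm·Hz⁻¹·V² = s⁻¹ · m · (m⁴·s⁻⁴) · cd · s · (kg²·m⁴·s⁻⁶·A⁻²) = kg²·m⁹·s⁻¹⁰·A⁻²·cd.
Left is kg²·m⁹·s⁻¹⁰·A⁻²; right is kg²·m⁹·s⁻¹⁰·A⁻²·cd — different.

No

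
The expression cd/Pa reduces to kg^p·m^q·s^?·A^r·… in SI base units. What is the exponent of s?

2

Pa = N/m² (pressure = force per area),
    = kg·m⁻¹·s⁻².
So Pa⁻¹ = kg⁻¹·m·s².
Combining: Pa⁻¹·cd = (kg⁻¹·m·s²) · cd = kg⁻¹·m·s²·cd.
The exponent of s is 2.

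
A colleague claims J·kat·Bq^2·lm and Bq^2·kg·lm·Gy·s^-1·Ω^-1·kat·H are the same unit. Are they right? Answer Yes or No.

Yes

Left side:
  J = kg·m²·s⁻².
  kat = s⁻¹·mol.
  Bq = s⁻¹.
  So Bq² = s⁻².
  lm = cd.
  Combining: J·kat·Bq²·lm = (kg·m²·s⁻²) · (s⁻¹·mol) · s⁻² · cd = kg·m²·s⁻⁵·mol·cd.
Right side:
  Bq = 1/s = s⁻¹ (activity is decays per second).
  So Bq² = s⁻².
  lm = cd·sr = cd (luminous flux; sr is dimensionless).
  Gy = J/kg (absorbed dose = energy per mass),
      = m²·s⁻².
  Ω = V/A (resistance = voltage per current),
      = kg·m²·s⁻³·A⁻².
  So Ω⁻¹ = kg⁻¹·m⁻²·s³·A².
  kat = mol/s = s⁻¹·mol (catalytic activity).
  H = Wb/A (inductance = flux per current),
      = kg·m²·s⁻²·A⁻².
  Combining: Bq²·kg·lm·Gy·s⁻¹·Ω⁻¹·kat·H = s⁻² · kg · cd · (m²·s⁻²) · s⁻¹ · (kg⁻¹·m⁻²·s³·A²) · (s⁻¹·mol) · (kg·m²·s⁻²·A⁻²) = kg·m²·s⁻⁵·mol·cd.
Both reduce to kg·m²·s⁻⁵·mol·cd.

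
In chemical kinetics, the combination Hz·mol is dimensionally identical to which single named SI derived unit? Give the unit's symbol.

kat

Hz = 1/s = s⁻¹ (frequency is cycles per second).
Combining: Hz·mol = s⁻¹ · mol = s⁻¹·mol.
s⁻¹·mol is the base-SI form of the katal.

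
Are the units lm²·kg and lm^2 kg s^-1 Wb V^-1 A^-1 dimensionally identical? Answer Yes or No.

Left side:
  lm = cd.
  So lm² = cd².
  Combining: lm²·kg = cd² · kg = kg·cd².
Right side:
  lm = cd.
  So lm² = cd².
  Wb = kg·m²·s⁻²·A⁻¹.
  V = kg·m²·s⁻³·A⁻¹.
  So V⁻¹ = kg⁻¹·m⁻²·s³·A.
  Combining: lm²·kg·s⁻¹·Wb·V⁻¹·A⁻¹ = cd² · kg · s⁻¹ · (kg·m²·s⁻²·A⁻¹) · (kg⁻¹·m⁻²·s³·A) · A⁻¹ = kg·A⁻¹·cd².
Left is kg·cd²; right is kg·A⁻¹·cd² — different.

No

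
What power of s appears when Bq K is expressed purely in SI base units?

-1

Bq = 1/s = s⁻¹ (activity is decays per second).
Combining: Bq·K = s⁻¹ · K = s⁻¹·K.
The exponent of s is -1.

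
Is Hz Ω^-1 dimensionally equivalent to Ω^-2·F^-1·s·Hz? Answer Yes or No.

Left side:
  Hz = 1/s = s⁻¹ (frequency is cycles per second).
  Ω = V/A (resistance = voltage per current),
      = kg·m²·s⁻³·A⁻².
  So Ω⁻¹ = kg⁻¹·m⁻²·s³·A².
  Combining: Hz·Ω⁻¹ = s⁻¹ · (kg⁻¹·m⁻²·s³·A²) = kg⁻¹·m⁻²·s²·A².
Right side:
  Ω = kg·m²·s⁻³·A⁻².
  So Ω⁻² = kg⁻²·m⁻⁴·s⁶·A⁴.
  F = kg⁻¹·m⁻²·s⁴·A².
  So F⁻¹ = kg·m²·s⁻⁴·A⁻².
  Hz = s⁻¹.
  Combining: Ω⁻²·F⁻¹·s·Hz = (kg⁻²·m⁻⁴·s⁶·A⁴) · (kg·m²·s⁻⁴·A⁻²) · s · s⁻¹ = kg⁻¹·m⁻²·s²·A².
Both reduce to kg⁻¹·m⁻²·s²·A².

Yes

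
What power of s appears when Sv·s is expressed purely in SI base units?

Sv = J/kg (equivalent dose = energy per mass),
    = m²·s⁻².
Combining: Sv·s = (m²·s⁻²) · s = m²·s⁻¹.
The exponent of s is -1.

-1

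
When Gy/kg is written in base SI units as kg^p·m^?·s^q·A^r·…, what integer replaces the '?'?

Gy = m²·s⁻².
Combining: kg⁻¹·Gy = kg⁻¹ · (m²·s⁻²) = kg⁻¹·m²·s⁻².
The exponent of m is 2.

2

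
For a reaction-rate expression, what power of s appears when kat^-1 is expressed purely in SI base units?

1

kat = s⁻¹·mol.
So kat⁻¹ = s·mol⁻¹.
The exponent of s is 1.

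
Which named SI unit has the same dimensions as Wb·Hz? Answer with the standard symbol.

Wb = kg·m²·s⁻²·A⁻¹.
Hz = s⁻¹.
Combining: Wb·Hz = (kg·m²·s⁻²·A⁻¹) · s⁻¹ = kg·m²·s⁻³·A⁻¹.
kg·m²·s⁻³·A⁻¹ is the base-SI form of the volt.

V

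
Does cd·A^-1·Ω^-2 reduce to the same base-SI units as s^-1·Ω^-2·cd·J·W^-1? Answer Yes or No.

No

Left side:
  Ω = V/A (resistance = voltage per current),
      = kg·m²·s⁻³·A⁻².
  So Ω⁻² = kg⁻²·m⁻⁴·s⁶·A⁴.
  Combining: cd·A⁻¹·Ω⁻² = cd · A⁻¹ · (kg⁻²·m⁻⁴·s⁶·A⁴) = kg⁻²·m⁻⁴·s⁶·A³·cd.
Right side:
  Ω = kg·m²·s⁻³·A⁻².
  So Ω⁻² = kg⁻²·m⁻⁴·s⁶·A⁴.
  J = kg·m²·s⁻².
  W = kg·m²·s⁻³.
  So W⁻¹ = kg⁻¹·m⁻²·s³.
  Combining: s⁻¹·Ω⁻²·cd·J·W⁻¹ = s⁻¹ · (kg⁻²·m⁻⁴·s⁶·A⁴) · cd · (kg·m²·s⁻²) · (kg⁻¹·m⁻²·s³) = kg⁻²·m⁻⁴·s⁶·A⁴·cd.
Left is kg⁻²·m⁻⁴·s⁶·A³·cd; right is kg⁻²·m⁻⁴·s⁶·A⁴·cd — different.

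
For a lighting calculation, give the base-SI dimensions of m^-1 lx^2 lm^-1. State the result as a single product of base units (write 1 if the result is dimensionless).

lx = m⁻²·cd.
So lx² = m⁻⁴·cd².
lm = cd.
So lm⁻¹ = cd⁻¹.
Combining: m⁻¹·lx²·lm⁻¹ = m⁻¹ · (m⁻⁴·cd²) · cd⁻¹ = m⁻⁵·cd.

m⁻⁵·cd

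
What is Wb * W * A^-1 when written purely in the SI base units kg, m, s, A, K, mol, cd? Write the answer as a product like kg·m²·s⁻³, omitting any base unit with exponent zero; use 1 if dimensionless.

Wb = V·s (flux: a volt is a weber per second),
    = kg·m²·s⁻²·A⁻¹.
W = J/s (power = energy per time),
    = kg·m²·s⁻³.
Combining: Wb·W·A⁻¹ = (kg·m²·s⁻²·A⁻¹) · (kg·m²·s⁻³) · A⁻¹ = kg²·m⁴·s⁻⁵·A⁻².

kg²·m⁴·s⁻⁵·A⁻²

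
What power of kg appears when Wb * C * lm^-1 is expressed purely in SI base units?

Wb = V·s (flux: a volt is a weber per second),
    = kg·m²·s⁻²·A⁻¹.
C = A·s = s·A (charge = current × time).
lm = cd·sr = cd (luminous flux; sr is dimensionless).
So lm⁻¹ = cd⁻¹.
Combining: Wb·C·lm⁻¹ = (kg·m²·s⁻²·A⁻¹) · (s·A) · cd⁻¹ = kg·m²·s⁻¹·cd⁻¹.
The exponent of kg is 1.

1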